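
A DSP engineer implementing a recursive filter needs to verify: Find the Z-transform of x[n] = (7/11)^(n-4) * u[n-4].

Time-shifting property: if X(z) = Z{x[n]}, then Z{x[n-d]} = z^(-d) * X(z)
X(z) = z/(z - 7/11) for x[n] = (7/11)^n * u[n]
Z{x[n-4]} = z^(-4) * z/(z - 7/11) = z^(-3)/(z - 7/11)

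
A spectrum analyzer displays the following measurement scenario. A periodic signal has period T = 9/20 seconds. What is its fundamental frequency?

The fundamental frequency is the reciprocal of the period.
f = 1/T = 1/(9/20) = 20/9 Hz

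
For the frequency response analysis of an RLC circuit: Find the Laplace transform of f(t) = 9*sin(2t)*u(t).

Standard pair: sin(wt)*u(t) <-> w/(s^2+w^2)
With w = 2: L{9*sin(2t)*u(t)} = 18/(s^2+4)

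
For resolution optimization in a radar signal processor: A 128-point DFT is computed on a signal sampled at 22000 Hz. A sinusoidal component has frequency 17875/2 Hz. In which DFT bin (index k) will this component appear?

DFT frequency resolution = f_s/N = 22000/128 = 1375/8 Hz
Bin index k = f_signal / resolution = 17875/2 / 1375/8 = 52
The signal frequency 17875/2 Hz falls in DFT bin k = 52.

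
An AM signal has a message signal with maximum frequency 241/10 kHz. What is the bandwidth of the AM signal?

In AM (double-sideband), the bandwidth is twice the message frequency.
BW = 2 * f_m = 2 * 241/10 kHz = 241/5 kHz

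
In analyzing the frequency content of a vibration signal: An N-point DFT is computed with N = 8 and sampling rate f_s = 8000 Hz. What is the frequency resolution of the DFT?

DFT frequency resolution = f_s / N
= 8000 / 8 = 1000 Hz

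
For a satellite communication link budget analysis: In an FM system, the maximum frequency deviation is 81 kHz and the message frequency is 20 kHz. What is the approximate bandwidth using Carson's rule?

Carson's rule: BW = 2*(delta_f + f_m)
= 2*(81 + 20) kHz = 202 kHz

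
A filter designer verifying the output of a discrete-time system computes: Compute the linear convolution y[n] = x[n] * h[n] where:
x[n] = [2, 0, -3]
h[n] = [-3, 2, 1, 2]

y[n] = sum_k x[k]*h[n-k]. Output length = len(x) + len(h) - 1 = 3 + 4 - 1 = 6.
y[0] = 2*-3 = -6
y[1] = 0*-3 + 2*2 = 4
y[2] = -3*-3 + 0*2 + 2*1 = 11
y[3] = -3*2 + 0*1 + 2*2 = -2
y[4] = -3*1 + 0*2 = -3
y[5] = -3*2 = -6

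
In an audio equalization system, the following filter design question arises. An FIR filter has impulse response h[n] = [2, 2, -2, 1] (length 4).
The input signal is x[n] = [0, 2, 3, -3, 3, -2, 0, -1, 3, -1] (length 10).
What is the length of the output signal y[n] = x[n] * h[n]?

For linear convolution, the output length is:
len(y) = len(x) + len(h) - 1 = 10 + 4 - 1 = 13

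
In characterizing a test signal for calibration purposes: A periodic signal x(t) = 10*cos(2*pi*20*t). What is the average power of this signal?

Average power of A*cos(wt) is A^2/2.
P = 10^2 / 2 = 100/2 = 50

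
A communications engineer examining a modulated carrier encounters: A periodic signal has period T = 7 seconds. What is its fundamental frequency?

The fundamental frequency is the reciprocal of the period.
f = 1/T = 1/(7) = 1/7 Hz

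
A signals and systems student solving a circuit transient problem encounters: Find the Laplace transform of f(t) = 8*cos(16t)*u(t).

Standard pair: cos(wt)*u(t) <-> s/(s^2+w^2)
With w = 16: L{8*cos(16t)*u(t)} = 8s/(s^2+256)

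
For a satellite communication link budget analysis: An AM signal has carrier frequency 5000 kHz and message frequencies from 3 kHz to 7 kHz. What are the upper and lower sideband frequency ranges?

Upper sideband (USB) = fc + [fm_low, fm_high] = 5000 + [3, 7] = [5003, 5007] kHz
Lower sideband (LSB) = fc - [fm_high, fm_low] = 5000 - [7, 3] = [4993, 4997] kHz
Total occupied spectrum: 4993 kHz to 5007 kHz (plus carrier at 5000 kHz)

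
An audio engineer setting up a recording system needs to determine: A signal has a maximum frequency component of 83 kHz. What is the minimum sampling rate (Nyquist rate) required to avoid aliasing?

By the Nyquist-Shannon sampling theorem,
the minimum sampling rate (Nyquist rate) must be at least 2 * f_max.
Nyquist rate = 2 * 83 kHz = 166 kHz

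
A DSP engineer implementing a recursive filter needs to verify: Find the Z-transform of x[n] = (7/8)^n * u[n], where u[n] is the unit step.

The Z-transform of a^n * u[n] is z/(z-a) for |z| > |a|.
Here a = 7/8, so X(z) = z/(z - (7/8)) = 8z/(8z - 7)
ROC: |z| > 7/8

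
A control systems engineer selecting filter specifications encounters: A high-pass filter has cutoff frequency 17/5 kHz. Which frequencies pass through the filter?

A high-pass filter passes all frequencies above the cutoff frequency 17/5 kHz and attenuates lower frequencies.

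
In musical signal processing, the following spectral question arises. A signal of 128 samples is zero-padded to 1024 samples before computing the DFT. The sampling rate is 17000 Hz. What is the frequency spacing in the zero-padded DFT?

Original DFT: N = 128, resolution = f_s/N = 17000/128 = 2125/16 Hz
Zero-padded DFT: N = 1024, resolution = f_s/N = 17000/1024 = 2125/128 Hz
Zero-padding interpolates the spectrum (finer frequency grid)
but does NOT improve the true spectral resolution (ability to resolve close frequencies).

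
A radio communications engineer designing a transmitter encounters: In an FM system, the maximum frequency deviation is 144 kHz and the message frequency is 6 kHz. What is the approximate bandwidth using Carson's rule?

Carson's rule: BW = 2*(delta_f + f_m)
= 2*(144 + 6) kHz = 300 kHz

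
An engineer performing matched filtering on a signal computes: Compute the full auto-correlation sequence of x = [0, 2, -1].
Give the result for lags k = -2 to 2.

r_xx[k] = sum_m x[m]*x[m+k], indexed from 0, for k = -2 to 2:
  r_xx[-2] = x[2]*x[0] = 0
  r_xx[-1] = x[1]*x[0] + x[2]*x[1] = -2
  r_xx[0] = x[0]*x[0] + x[1]*x[1] + x[2]*x[2] = 5
  r_xx[1] = x[0]*x[1] + x[1]*x[2] = -2
  r_xx[2] = x[0]*x[2] = 0
r_xx = [0, -2, 5, -2, 0]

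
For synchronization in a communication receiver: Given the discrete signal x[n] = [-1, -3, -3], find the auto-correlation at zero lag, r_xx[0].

The auto-correlation at zero lag r_xx[0] equals the signal energy.
r_xx[0] = sum of x[n]^2 = (-1)^2 + (-3)^2 + (-3)^2
= 1 + 9 + 9 = 19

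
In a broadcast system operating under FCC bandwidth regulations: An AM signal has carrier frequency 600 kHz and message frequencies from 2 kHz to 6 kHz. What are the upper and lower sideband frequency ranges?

Upper sideband (USB) = fc + [fm_low, fm_high] = 600 + [2, 6] = [602, 606] kHz
Lower sideband (LSB) = fc - [fm_high, fm_low] = 600 - [6, 2] = [594, 598] kHz
Total occupied spectrum: 594 kHz to 606 kHz (plus carrier at 600 kHz)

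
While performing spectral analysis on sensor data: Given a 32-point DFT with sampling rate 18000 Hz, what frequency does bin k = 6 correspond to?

The frequency of DFT bin k is: f_k = k * f_s / N
f_6 = 6 * 18000 / 32 = 3375 Hz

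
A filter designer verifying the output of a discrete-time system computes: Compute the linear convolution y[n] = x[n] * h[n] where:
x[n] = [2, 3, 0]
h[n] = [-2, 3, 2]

y[n] = sum_k x[k]*h[n-k]. Output length = len(x) + len(h) - 1 = 3 + 3 - 1 = 5.
y[0] = 2*-2 = -4
y[1] = 3*-2 + 2*3 = 0
y[2] = 0*-2 + 3*3 + 2*2 = 13
y[3] = 0*3 + 3*2 = 6
y[4] = 0*2 = 0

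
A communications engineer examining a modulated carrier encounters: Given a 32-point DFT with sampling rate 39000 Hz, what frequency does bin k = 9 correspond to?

The frequency of DFT bin k is: f_k = k * f_s / N
f_9 = 9 * 39000 / 32 = 43875/4 Hz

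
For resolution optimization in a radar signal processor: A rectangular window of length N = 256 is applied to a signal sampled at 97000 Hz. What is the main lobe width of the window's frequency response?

For a rectangular window of length N,
the main lobe width in frequency is 2*f_s/N.
= 2*97000/256 = 12125/16 Hz
This determines the minimum frequency separation for resolving two sinusoids.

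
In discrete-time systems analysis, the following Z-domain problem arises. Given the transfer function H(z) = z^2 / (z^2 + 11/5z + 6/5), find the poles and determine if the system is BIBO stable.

Poles are roots of the denominator: z^2 + 11/5z + 6/5 = 0.
Quadratic formula: z = [-(11/5) +/- sqrt((11/5)^2 - 4*(6/5))] / 2
Discriminant = 121/25 - 24/5 = 1/25; sqrt = 1/5.
z = (-11/5 +/- 1/5) / 2 => z = -1 or z = -6/5.
|p1| = 6/5, |p2| = 1.
For BIBO stability, all poles must lie inside the unit circle (|p| < 1).
System is UNSTABLE since at least one |p| >= 1.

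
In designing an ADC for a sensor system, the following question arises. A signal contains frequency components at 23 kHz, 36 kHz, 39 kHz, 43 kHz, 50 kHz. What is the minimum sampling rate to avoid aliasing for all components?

The highest frequency component is f_max = 50 kHz.
Nyquist rate = 2 * f_max = 2 * 50 kHz = 100 kHz.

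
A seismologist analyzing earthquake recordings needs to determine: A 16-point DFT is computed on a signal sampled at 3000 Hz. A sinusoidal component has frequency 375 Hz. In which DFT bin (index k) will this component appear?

DFT frequency resolution = f_s/N = 3000/16 = 375/2 Hz
Bin index k = f_signal / resolution = 375 / 375/2 = 2
The signal frequency 375 Hz falls in DFT bin k = 2.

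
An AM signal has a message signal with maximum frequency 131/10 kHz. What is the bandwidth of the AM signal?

In AM (double-sideband), the bandwidth is twice the message frequency.
BW = 2 * f_m = 2 * 131/10 kHz = 131/5 kHz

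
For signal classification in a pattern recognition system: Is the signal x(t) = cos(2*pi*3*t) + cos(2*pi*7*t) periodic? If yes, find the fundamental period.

f1 = 3 Hz, f2 = 7 Hz
Period T1 = 1/3, T2 = 1/7
Ratio T1/T2 = 7/3, which is rational.
The signal is periodic with fundamental period T = 1/GCD(3,7) = 1 s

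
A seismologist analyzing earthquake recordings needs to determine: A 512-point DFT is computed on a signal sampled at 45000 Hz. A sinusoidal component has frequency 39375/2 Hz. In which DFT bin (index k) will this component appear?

DFT frequency resolution = f_s/N = 45000/512 = 5625/64 Hz
Bin index k = f_signal / resolution = 39375/2 / 5625/64 = 224
The signal frequency 39375/2 Hz falls in DFT bin k = 224.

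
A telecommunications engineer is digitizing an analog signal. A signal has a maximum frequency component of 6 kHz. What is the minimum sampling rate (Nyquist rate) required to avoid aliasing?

By the Nyquist-Shannon sampling theorem,
the minimum sampling rate (Nyquist rate) must be at least 2 * f_max.
Nyquist rate = 2 * 6 kHz = 12 kHz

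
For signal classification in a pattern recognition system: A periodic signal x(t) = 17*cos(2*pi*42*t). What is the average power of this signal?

Average power of A*cos(wt) is A^2/2.
P = 17^2 / 2 = 289/2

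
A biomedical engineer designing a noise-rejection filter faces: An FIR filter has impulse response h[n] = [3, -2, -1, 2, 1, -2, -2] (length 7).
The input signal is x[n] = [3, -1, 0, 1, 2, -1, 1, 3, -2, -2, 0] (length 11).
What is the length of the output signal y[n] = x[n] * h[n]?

For linear convolution, the output length is:
len(y) = len(x) + len(h) - 1 = 11 + 7 - 1 = 17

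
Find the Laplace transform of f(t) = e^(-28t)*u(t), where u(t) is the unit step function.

Standard Laplace transform pair:
e^(-at)*u(t) <-> 1/(s+a)
With a = 28: L{e^(-28t)*u(t)} = 1/(s+28), ROC: Re(s) > -28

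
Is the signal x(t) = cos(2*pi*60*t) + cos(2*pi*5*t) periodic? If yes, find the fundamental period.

f1 = 60 Hz, f2 = 5 Hz
Period T1 = 1/60, T2 = 1/5
Ratio T1/T2 = 5/60, which is rational.
The signal is periodic with fundamental period T = 1/GCD(60,5) = 1/5 s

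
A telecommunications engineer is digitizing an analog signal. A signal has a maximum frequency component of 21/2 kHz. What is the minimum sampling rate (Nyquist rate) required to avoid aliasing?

By the Nyquist-Shannon sampling theorem,
the minimum sampling rate (Nyquist rate) must be at least 2 * f_max.
Nyquist rate = 2 * 21/2 kHz = 21 kHz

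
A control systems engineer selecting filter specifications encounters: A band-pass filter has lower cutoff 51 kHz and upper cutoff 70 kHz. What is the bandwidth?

Bandwidth = f_high - f_low
= 70 kHz - 51 kHz = 19 kHz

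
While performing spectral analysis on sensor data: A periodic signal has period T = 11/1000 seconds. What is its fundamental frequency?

The fundamental frequency is the reciprocal of the period.
f = 1/T = 1/(11/1000) = 1000/11 Hz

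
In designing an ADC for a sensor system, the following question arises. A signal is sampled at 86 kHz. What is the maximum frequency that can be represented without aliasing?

The maximum frequency that can be represented without aliasing
is the Nyquist frequency: f_max = f_s / 2 = 86 kHz / 2 = 43 kHz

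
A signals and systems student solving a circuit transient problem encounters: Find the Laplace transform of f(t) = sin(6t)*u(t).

Standard pair: sin(wt)*u(t) <-> w/(s^2+w^2)
With w = 6: L{sin(6t)*u(t)} = 6/(s^2+36)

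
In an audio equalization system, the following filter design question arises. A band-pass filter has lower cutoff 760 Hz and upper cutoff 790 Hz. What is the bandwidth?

Bandwidth = f_high - f_low
= 790 Hz - 760 Hz = 30 Hz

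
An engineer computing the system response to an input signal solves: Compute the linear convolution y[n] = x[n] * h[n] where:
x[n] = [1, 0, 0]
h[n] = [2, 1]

y[n] = sum_k x[k]*h[n-k]. Output length = len(x) + len(h) - 1 = 3 + 2 - 1 = 4.
y[0] = 1*2 = 2
y[1] = 0*2 + 1*1 = 1
y[2] = 0*2 + 0*1 = 0
y[3] = 0*1 = 0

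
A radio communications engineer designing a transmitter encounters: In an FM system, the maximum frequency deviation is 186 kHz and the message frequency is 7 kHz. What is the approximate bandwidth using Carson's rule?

Carson's rule: BW = 2*(delta_f + f_m)
= 2*(186 + 7) kHz = 386 kHz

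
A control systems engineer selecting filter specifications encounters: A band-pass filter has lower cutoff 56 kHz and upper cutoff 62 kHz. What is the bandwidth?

Bandwidth = f_high - f_low
= 62 kHz - 56 kHz = 6 kHz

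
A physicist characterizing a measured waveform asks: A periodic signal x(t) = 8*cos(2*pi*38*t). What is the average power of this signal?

Average power of A*cos(wt) is A^2/2.
P = 8^2 / 2 = 64/2 = 32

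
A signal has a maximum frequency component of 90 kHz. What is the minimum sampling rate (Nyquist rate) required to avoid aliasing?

By the Nyquist-Shannon sampling theorem,
the minimum sampling rate (Nyquist rate) must be at least 2 * f_max.
Nyquist rate = 2 * 90 kHz = 180 kHz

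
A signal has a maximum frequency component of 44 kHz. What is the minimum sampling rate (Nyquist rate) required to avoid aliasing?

By the Nyquist-Shannon sampling theorem,
the minimum sampling rate (Nyquist rate) must be at least 2 * f_max.
Nyquist rate = 2 * 44 kHz = 88 kHz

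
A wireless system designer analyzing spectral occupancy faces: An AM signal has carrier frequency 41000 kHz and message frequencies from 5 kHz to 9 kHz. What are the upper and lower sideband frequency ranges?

Upper sideband (USB) = fc + [fm_low, fm_high] = 41000 + [5, 9] = [41005, 41009] kHz
Lower sideband (LSB) = fc - [fm_high, fm_low] = 41000 - [9, 5] = [40991, 40995] kHz
Total occupied spectrum: 40991 kHz to 41009 kHz (plus carrier at 41000 kHz)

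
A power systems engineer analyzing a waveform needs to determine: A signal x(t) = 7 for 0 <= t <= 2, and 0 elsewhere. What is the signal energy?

Energy = integral of |x(t)|^2 dt over the signal duration
= 7^2 * 2 = 49 * 2 = 98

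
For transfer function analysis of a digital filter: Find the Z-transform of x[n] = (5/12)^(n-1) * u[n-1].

Time-shifting property: if X(z) = Z{x[n]}, then Z{x[n-d]} = z^(-d) * X(z)
X(z) = z/(z - 5/12) for x[n] = (5/12)^n * u[n]
Z{x[n-1]} = z^(-1) * z/(z - 5/12) = 1/(z - 5/12)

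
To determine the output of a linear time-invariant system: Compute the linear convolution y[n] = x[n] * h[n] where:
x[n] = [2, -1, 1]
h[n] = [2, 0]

y[n] = sum_k x[k]*h[n-k]. Output length = len(x) + len(h) - 1 = 3 + 2 - 1 = 4.
y[0] = 2*2 = 4
y[1] = -1*2 + 2*0 = -2
y[2] = 1*2 + -1*0 = 2
y[3] = 1*0 = 0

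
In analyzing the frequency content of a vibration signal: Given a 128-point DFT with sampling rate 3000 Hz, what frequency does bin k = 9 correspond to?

The frequency of DFT bin k is: f_k = k * f_s / N
f_9 = 9 * 3000 / 128 = 3375/16 Hz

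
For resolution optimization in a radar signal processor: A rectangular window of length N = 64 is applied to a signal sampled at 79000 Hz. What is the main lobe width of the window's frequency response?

For a rectangular window of length N,
the main lobe width in frequency is 2*f_s/N.
= 2*79000/64 = 9875/4 Hz
This determines the minimum frequency separation for resolving two sinusoids.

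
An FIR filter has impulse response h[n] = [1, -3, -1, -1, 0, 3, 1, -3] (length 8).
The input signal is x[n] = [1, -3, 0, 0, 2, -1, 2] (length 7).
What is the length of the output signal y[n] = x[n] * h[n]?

For linear convolution, the output length is:
len(y) = len(x) + len(h) - 1 = 7 + 8 - 1 = 14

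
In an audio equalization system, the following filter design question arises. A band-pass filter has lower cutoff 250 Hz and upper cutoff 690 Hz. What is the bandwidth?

Bandwidth = f_high - f_low
= 690 Hz - 250 Hz = 440 Hz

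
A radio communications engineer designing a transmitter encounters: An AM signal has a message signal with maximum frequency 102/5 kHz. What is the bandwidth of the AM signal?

In AM (double-sideband), the bandwidth is twice the message frequency.
BW = 2 * f_m = 2 * 102/5 kHz = 204/5 kHz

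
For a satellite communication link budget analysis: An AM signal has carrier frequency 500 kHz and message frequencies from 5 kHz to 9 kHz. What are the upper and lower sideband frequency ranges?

Upper sideband (USB) = fc + [fm_low, fm_high] = 500 + [5, 9] = [505, 509] kHz
Lower sideband (LSB) = fc - [fm_high, fm_low] = 500 - [9, 5] = [491, 495] kHz
Total occupied spectrum: 491 kHz to 509 kHz (plus carrier at 500 kHz)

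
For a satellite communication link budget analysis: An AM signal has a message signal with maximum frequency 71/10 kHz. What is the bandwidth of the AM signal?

In AM (double-sideband), the bandwidth is twice the message frequency.
BW = 2 * f_m = 2 * 71/10 kHz = 71/5 kHz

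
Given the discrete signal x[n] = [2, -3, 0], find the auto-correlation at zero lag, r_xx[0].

The auto-correlation at zero lag r_xx[0] equals the signal energy.
r_xx[0] = sum of x[n]^2 = 2^2 + (-3)^2 + 0^2
= 4 + 9 + 0 = 13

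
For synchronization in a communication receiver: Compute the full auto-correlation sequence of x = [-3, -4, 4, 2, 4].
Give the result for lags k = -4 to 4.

r_xx[k] = sum_m x[m]*x[m+k], indexed from 0, for k = -4 to 4:
  r_xx[-4] = x[4]*x[0] = -12
  r_xx[-3] = x[3]*x[0] + x[4]*x[1] = -22
  r_xx[-2] = x[2]*x[0] + x[3]*x[1] + x[4]*x[2] = -4
  r_xx[-1] = x[1]*x[0] + x[2]*x[1] + x[3]*x[2] + x[4]*x[3] = 12
  r_xx[0] = x[0]*x[0] + x[1]*x[1] + x[2]*x[2] + x[3]*x[3] + x[4]*x[4] = 61
  r_xx[1] = x[0]*x[1] + x[1]*x[2] + x[2]*x[3] + x[3]*x[4] = 12
  r_xx[2] = x[0]*x[2] + x[1]*x[3] + x[2]*x[4] = -4
  r_xx[3] = x[0]*x[3] + x[1]*x[4] = -22
  r_xx[4] = x[0]*x[4] = -12
r_xx = [-12, -22, -4, 12, 61, 12, -4, -22, -12]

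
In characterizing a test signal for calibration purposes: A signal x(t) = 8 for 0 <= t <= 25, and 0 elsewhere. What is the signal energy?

Energy = integral of |x(t)|^2 dt over the signal duration
= 8^2 * 25 = 64 * 25 = 1600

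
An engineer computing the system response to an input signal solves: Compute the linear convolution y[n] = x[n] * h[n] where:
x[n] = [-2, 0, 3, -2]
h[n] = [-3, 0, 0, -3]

y[n] = sum_k x[k]*h[n-k]. Output length = len(x) + len(h) - 1 = 4 + 4 - 1 = 7.
y[0] = -2*-3 = 6
y[1] = 0*-3 + -2*0 = 0
y[2] = 3*-3 + 0*0 + -2*0 = -9
y[3] = -2*-3 + 3*0 + 0*0 + -2*-3 = 12
y[4] = -2*0 + 3*0 + 0*-3 = 0
y[5] = -2*0 + 3*-3 = -9
y[6] = -2*-3 = 6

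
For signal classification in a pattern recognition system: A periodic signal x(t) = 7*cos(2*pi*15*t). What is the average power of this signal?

Average power of A*cos(wt) is A^2/2.
P = 7^2 / 2 = 49/2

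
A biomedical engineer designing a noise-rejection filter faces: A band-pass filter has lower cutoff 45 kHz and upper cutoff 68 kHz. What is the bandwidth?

Bandwidth = f_high - f_low
= 68 kHz - 45 kHz = 23 kHz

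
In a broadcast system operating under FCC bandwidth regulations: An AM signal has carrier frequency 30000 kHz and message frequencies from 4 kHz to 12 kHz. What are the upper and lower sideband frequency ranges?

Upper sideband (USB) = fc + [fm_low, fm_high] = 30000 + [4, 12] = [30004, 30012] kHz
Lower sideband (LSB) = fc - [fm_high, fm_low] = 30000 - [12, 4] = [29988, 29996] kHz
Total occupied spectrum: 29988 kHz to 30012 kHz (plus carrier at 30000 kHz)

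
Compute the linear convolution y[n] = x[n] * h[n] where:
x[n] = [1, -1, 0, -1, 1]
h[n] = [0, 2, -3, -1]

y[n] = sum_k x[k]*h[n-k]. Output length = len(x) + len(h) - 1 = 5 + 4 - 1 = 8.
y[0] = 1*0 = 0
y[1] = -1*0 + 1*2 = 2
y[2] = 0*0 + -1*2 + 1*-3 = -5
y[3] = -1*0 + 0*2 + -1*-3 + 1*-1 = 2
y[4] = 1*0 + -1*2 + 0*-3 + -1*-1 = -1
y[5] = 1*2 + -1*-3 + 0*-1 = 5
y[6] = 1*-3 + -1*-1 = -2
y[7] = 1*-1 = -1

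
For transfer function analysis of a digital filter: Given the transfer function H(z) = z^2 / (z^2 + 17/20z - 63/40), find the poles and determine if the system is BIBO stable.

Poles are roots of the denominator: z^2 + 17/20z - 63/40 = 0.
Quadratic formula: z = [-(17/20) +/- sqrt((17/20)^2 - 4*(-63/40))] / 2
Discriminant = 289/400 + 63/10 = 2809/400; sqrt = 53/20.
z = (-17/20 +/- 53/20) / 2 => z = 9/10 or z = -7/4.
|p1| = 7/4, |p2| = 9/10.
For BIBO stability, all poles must lie inside the unit circle (|p| < 1).
System is UNSTABLE since at least one |p| >= 1.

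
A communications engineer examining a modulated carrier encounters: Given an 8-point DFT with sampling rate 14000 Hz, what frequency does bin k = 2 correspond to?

The frequency of DFT bin k is: f_k = k * f_s / N
f_2 = 2 * 14000 / 8 = 3500 Hz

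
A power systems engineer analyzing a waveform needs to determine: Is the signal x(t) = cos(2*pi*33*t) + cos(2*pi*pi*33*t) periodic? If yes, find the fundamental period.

f1 = 33 Hz, f2 = 33*pi Hz
Ratio f2/f1 = pi, which is irrational.
Since the frequency ratio is irrational, no common period exists.
The signal is not periodic.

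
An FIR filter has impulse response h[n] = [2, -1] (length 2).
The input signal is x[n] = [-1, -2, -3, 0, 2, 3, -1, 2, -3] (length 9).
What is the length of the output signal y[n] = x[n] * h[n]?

For linear convolution, the output length is:
len(y) = len(x) + len(h) - 1 = 9 + 2 - 1 = 10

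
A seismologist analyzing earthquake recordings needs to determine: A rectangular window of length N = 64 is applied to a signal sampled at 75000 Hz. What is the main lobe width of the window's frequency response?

For a rectangular window of length N,
the main lobe width in frequency is 2*f_s/N.
= 2*75000/64 = 9375/4 Hz
This determines the minimum frequency separation for resolving two sinusoids.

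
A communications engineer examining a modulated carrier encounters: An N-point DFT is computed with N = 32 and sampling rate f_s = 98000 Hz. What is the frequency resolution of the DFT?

DFT frequency resolution = f_s / N
= 98000 / 32 = 6125/2 Hz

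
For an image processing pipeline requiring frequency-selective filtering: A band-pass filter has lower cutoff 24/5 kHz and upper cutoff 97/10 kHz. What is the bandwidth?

Bandwidth = f_high - f_low
= 97/10 kHz - 24/5 kHz = 49/10 kHz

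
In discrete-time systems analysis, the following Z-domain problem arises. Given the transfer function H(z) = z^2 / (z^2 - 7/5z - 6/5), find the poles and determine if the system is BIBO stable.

Poles are roots of the denominator: z^2 - 7/5z - 6/5 = 0.
Quadratic formula: z = [-(-7/5) +/- sqrt((-7/5)^2 - 4*(-6/5))] / 2
Discriminant = 49/25 + 24/5 = 169/25; sqrt = 13/5.
z = (7/5 +/- 13/5) / 2 => z = 2 or z = -3/5.
|p1| = 2, |p2| = 3/5.
For BIBO stability, all poles must lie inside the unit circle (|p| < 1).
System is UNSTABLE since at least one |p| >= 1.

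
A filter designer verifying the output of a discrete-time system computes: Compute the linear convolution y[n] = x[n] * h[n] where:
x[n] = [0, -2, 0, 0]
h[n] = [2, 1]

y[n] = sum_k x[k]*h[n-k]. Output length = len(x) + len(h) - 1 = 4 + 2 - 1 = 5.
y[0] = 0*2 = 0
y[1] = -2*2 + 0*1 = -4
y[2] = 0*2 + -2*1 = -2
y[3] = 0*2 + 0*1 = 0
y[4] = 0*1 = 0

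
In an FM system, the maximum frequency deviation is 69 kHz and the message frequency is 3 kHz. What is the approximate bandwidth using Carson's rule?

Carson's rule: BW = 2*(delta_f + f_m)
= 2*(69 + 3) kHz = 144 kHz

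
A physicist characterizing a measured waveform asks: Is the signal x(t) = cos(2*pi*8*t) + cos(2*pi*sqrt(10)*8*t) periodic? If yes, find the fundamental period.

f1 = 8 Hz, f2 = 8*sqrt(10) Hz
Ratio f2/f1 = sqrt(10), which is irrational.
Since the frequency ratio is irrational, no common period exists.
The signal is not periodic.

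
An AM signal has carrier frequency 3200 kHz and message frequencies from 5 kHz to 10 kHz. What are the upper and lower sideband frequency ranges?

Upper sideband (USB) = fc + [fm_low, fm_high] = 3200 + [5, 10] = [3205, 3210] kHz
Lower sideband (LSB) = fc - [fm_high, fm_low] = 3200 - [10, 5] = [3190, 3195] kHz
Total occupied spectrum: 3190 kHz to 3210 kHz (plus carrier at 3200 kHz)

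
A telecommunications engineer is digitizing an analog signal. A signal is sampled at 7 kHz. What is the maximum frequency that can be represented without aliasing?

The maximum frequency that can be represented without aliasing
is the Nyquist frequency: f_max = f_s / 2 = 7 kHz / 2 = 7/2 kHz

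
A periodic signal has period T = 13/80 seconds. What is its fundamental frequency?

The fundamental frequency is the reciprocal of the period.
f = 1/T = 1/(13/80) = 80/13 Hz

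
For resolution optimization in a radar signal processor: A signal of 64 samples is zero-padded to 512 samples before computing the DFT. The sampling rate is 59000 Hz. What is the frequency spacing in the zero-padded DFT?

Original DFT: N = 64, resolution = f_s/N = 59000/64 = 7375/8 Hz
Zero-padded DFT: N = 512, resolution = f_s/N = 59000/512 = 7375/64 Hz
Zero-padding interpolates the spectrum (finer frequency grid)
but does NOT improve the true spectral resolution (ability to resolve close frequencies).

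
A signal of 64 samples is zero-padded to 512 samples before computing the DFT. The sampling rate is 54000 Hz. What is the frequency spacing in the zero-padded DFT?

Original DFT: N = 64, resolution = f_s/N = 54000/64 = 3375/4 Hz
Zero-padded DFT: N = 512, resolution = f_s/N = 54000/512 = 3375/32 Hz
Zero-padding interpolates the spectrum (finer frequency grid)
but does NOT improve the true spectral resolution (ability to resolve close frequencies).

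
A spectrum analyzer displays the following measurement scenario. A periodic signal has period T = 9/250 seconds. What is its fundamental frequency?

The fundamental frequency is the reciprocal of the period.
f = 1/T = 1/(9/250) = 250/9 Hz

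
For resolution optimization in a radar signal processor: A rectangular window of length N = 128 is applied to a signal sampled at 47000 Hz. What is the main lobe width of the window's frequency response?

For a rectangular window of length N,
the main lobe width in frequency is 2*f_s/N.
= 2*47000/128 = 5875/8 Hz
This determines the minimum frequency separation for resolving two sinusoids.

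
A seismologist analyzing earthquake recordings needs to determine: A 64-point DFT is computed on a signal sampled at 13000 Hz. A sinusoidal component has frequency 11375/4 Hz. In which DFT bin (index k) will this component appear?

DFT frequency resolution = f_s/N = 13000/64 = 1625/8 Hz
Bin index k = f_signal / resolution = 11375/4 / 1625/8 = 14
The signal frequency 11375/4 Hz falls in DFT bin k = 14.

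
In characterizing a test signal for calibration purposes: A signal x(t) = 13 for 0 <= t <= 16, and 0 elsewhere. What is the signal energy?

Energy = integral of |x(t)|^2 dt over the signal duration
= 13^2 * 16 = 169 * 16 = 2704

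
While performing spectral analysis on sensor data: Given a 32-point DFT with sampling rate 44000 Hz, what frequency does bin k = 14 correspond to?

The frequency of DFT bin k is: f_k = k * f_s / N
f_14 = 14 * 44000 / 32 = 19250 Hz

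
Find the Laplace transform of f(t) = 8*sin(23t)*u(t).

Standard pair: sin(wt)*u(t) <-> w/(s^2+w^2)
With w = 23: L{8*sin(23t)*u(t)} = 184/(s^2+529)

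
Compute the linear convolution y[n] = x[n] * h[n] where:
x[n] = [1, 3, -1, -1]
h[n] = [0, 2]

y[n] = sum_k x[k]*h[n-k]. Output length = len(x) + len(h) - 1 = 4 + 2 - 1 = 5.
y[0] = 1*0 = 0
y[1] = 3*0 + 1*2 = 2
y[2] = -1*0 + 3*2 = 6
y[3] = -1*0 + -1*2 = -2
y[4] = -1*2 = -2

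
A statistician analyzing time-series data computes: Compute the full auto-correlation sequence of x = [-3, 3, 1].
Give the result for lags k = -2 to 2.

r_xx[k] = sum_m x[m]*x[m+k], indexed from 0, for k = -2 to 2:
  r_xx[-2] = x[2]*x[0] = -3
  r_xx[-1] = x[1]*x[0] + x[2]*x[1] = -6
  r_xx[0] = x[0]*x[0] + x[1]*x[1] + x[2]*x[2] = 19
  r_xx[1] = x[0]*x[1] + x[1]*x[2] = -6
  r_xx[2] = x[0]*x[2] = -3
r_xx = [-3, -6, 19, -6, -3]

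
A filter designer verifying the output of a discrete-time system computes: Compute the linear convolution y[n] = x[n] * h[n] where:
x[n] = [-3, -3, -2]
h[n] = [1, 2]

y[n] = sum_k x[k]*h[n-k]. Output length = len(x) + len(h) - 1 = 3 + 2 - 1 = 4.
y[0] = -3*1 = -3
y[1] = -3*1 + -3*2 = -9
y[2] = -2*1 + -3*2 = -8
y[3] = -2*2 = -4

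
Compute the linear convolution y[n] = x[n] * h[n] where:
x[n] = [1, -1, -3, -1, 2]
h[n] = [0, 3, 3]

y[n] = sum_k x[k]*h[n-k]. Output length = len(x) + len(h) - 1 = 5 + 3 - 1 = 7.
y[0] = 1*0 = 0
y[1] = -1*0 + 1*3 = 3
y[2] = -3*0 + -1*3 + 1*3 = 0
y[3] = -1*0 + -3*3 + -1*3 = -12
y[4] = 2*0 + -1*3 + -3*3 = -12
y[5] = 2*3 + -1*3 = 3
y[6] = 2*3 = 6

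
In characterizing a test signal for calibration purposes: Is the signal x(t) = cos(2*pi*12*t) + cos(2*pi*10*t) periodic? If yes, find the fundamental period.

f1 = 12 Hz, f2 = 10 Hz
Period T1 = 1/12, T2 = 1/10
Ratio T1/T2 = 10/12, which is rational.
The signal is periodic with fundamental period T = 1/GCD(12,10) = 1/2 s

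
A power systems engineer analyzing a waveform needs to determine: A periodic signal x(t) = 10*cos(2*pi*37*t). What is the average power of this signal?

Average power of A*cos(wt) is A^2/2.
P = 10^2 / 2 = 100/2 = 50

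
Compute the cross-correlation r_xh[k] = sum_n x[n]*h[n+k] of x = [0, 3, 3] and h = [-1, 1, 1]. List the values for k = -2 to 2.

Both sequences indexed from 0 and zero outside their support.
Lags with overlap: k = -2 to 2.
  r_xh[-2] = x[2]*h[0] = -3
  r_xh[-1] = x[1]*h[0] + x[2]*h[1] = 0
  r_xh[0] = x[0]*h[0] + x[1]*h[1] + x[2]*h[2] = 6
  r_xh[1] = x[0]*h[1] + x[1]*h[2] = 3
  r_xh[2] = x[0]*h[2] = 0
r_xh = [-3, 0, 6, 3, 0] (for k = -2, ..., 2)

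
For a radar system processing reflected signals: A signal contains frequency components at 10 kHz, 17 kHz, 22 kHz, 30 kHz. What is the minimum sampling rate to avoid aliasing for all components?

The highest frequency component is f_max = 30 kHz.
Nyquist rate = 2 * f_max = 2 * 30 kHz = 60 kHz.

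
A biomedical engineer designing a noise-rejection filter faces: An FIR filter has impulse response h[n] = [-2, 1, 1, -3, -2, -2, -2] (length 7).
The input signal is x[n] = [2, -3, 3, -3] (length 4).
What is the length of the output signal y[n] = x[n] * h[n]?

For linear convolution, the output length is:
len(y) = len(x) + len(h) - 1 = 4 + 7 - 1 = 10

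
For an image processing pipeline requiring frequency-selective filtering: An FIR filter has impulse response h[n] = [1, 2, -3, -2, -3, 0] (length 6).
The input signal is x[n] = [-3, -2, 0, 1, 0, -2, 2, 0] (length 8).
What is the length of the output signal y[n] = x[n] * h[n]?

For linear convolution, the output length is:
len(y) = len(x) + len(h) - 1 = 8 + 6 - 1 = 13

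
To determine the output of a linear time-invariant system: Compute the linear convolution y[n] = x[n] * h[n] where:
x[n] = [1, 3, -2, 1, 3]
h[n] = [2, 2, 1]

y[n] = sum_k x[k]*h[n-k]. Output length = len(x) + len(h) - 1 = 5 + 3 - 1 = 7.
y[0] = 1*2 = 2
y[1] = 3*2 + 1*2 = 8
y[2] = -2*2 + 3*2 + 1*1 = 3
y[3] = 1*2 + -2*2 + 3*1 = 1
y[4] = 3*2 + 1*2 + -2*1 = 6
y[5] = 3*2 + 1*1 = 7
y[6] = 3*1 = 3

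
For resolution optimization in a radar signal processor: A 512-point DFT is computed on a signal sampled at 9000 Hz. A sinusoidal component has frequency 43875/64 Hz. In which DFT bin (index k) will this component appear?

DFT frequency resolution = f_s/N = 9000/512 = 1125/64 Hz
Bin index k = f_signal / resolution = 43875/64 / 1125/64 = 39
The signal frequency 43875/64 Hz falls in DFT bin k = 39.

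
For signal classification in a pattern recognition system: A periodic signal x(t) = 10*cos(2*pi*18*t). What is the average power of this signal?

Average power of A*cos(wt) is A^2/2.
P = 10^2 / 2 = 100/2 = 50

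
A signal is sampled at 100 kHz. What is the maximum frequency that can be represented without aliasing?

The maximum frequency that can be represented without aliasing
is the Nyquist frequency: f_max = f_s / 2 = 100 kHz / 2 = 50 kHz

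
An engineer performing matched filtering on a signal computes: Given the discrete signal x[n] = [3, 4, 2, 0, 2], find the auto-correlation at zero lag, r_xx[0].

The auto-correlation at zero lag r_xx[0] equals the signal energy.
r_xx[0] = sum of x[n]^2 = 3^2 + 4^2 + 2^2 + 0^2 + 2^2
= 9 + 16 + 4 + 0 + 4 = 33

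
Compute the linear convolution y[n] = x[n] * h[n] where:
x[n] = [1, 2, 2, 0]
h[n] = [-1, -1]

y[n] = sum_k x[k]*h[n-k]. Output length = len(x) + len(h) - 1 = 4 + 2 - 1 = 5.
y[0] = 1*-1 = -1
y[1] = 2*-1 + 1*-1 = -3
y[2] = 2*-1 + 2*-1 = -4
y[3] = 0*-1 + 2*-1 = -2
y[4] = 0*-1 = 0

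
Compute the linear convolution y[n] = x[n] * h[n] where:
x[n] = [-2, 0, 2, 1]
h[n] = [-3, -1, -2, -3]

y[n] = sum_k x[k]*h[n-k]. Output length = len(x) + len(h) - 1 = 4 + 4 - 1 = 7.
y[0] = -2*-3 = 6
y[1] = 0*-3 + -2*-1 = 2
y[2] = 2*-3 + 0*-1 + -2*-2 = -2
y[3] = 1*-3 + 2*-1 + 0*-2 + -2*-3 = 1
y[4] = 1*-1 + 2*-2 + 0*-3 = -5
y[5] = 1*-2 + 2*-3 = -8
y[6] = 1*-3 = -3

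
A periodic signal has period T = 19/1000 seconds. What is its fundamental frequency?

The fundamental frequency is the reciprocal of the period.
f = 1/T = 1/(19/1000) = 1000/19 Hz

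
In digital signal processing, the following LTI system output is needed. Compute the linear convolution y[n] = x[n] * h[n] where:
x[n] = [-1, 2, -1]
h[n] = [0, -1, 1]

y[n] = sum_k x[k]*h[n-k]. Output length = len(x) + len(h) - 1 = 3 + 3 - 1 = 5.
y[0] = -1*0 = 0
y[1] = 2*0 + -1*-1 = 1
y[2] = -1*0 + 2*-1 + -1*1 = -3
y[3] = -1*-1 + 2*1 = 3
y[4] = -1*1 = -1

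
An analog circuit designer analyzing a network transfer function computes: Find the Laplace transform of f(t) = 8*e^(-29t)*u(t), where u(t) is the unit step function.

Standard Laplace transform pair:
e^(-at)*u(t) <-> 1/(s+a)
With a = 29: L{8*e^(-29t)*u(t)} = 8/(s+29), ROC: Re(s) > -29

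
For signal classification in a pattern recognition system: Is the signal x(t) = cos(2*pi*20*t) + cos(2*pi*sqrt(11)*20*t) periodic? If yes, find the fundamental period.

f1 = 20 Hz, f2 = 20*sqrt(11) Hz
Ratio f2/f1 = sqrt(11), which is irrational.
Since the frequency ratio is irrational, no common period exists.
The signal is not periodic.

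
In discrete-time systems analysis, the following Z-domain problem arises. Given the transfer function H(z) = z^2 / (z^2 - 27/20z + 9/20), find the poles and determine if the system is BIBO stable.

Poles are roots of the denominator: z^2 - 27/20z + 9/20 = 0.
Quadratic formula: z = [-(-27/20) +/- sqrt((-27/20)^2 - 4*(9/20))] / 2
Discriminant = 729/400 - 9/5 = 9/400; sqrt = 3/20.
z = (27/20 +/- 3/20) / 2 => z = 3/4 or z = 3/5.
|p1| = 3/4, |p2| = 3/5.
For BIBO stability, all poles must lie inside the unit circle (|p| < 1).
System is STABLE since both |p| < 1.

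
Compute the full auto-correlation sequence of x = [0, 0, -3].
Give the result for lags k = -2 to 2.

r_xx[k] = sum_m x[m]*x[m+k], indexed from 0, for k = -2 to 2:
  r_xx[-2] = x[2]*x[0] = 0
  r_xx[-1] = x[1]*x[0] + x[2]*x[1] = 0
  r_xx[0] = x[0]*x[0] + x[1]*x[1] + x[2]*x[2] = 9
  r_xx[1] = x[0]*x[1] + x[1]*x[2] = 0
  r_xx[2] = x[0]*x[2] = 0
r_xx = [0, 0, 9, 0, 0]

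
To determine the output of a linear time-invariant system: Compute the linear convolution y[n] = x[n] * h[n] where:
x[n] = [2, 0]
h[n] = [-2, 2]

y[n] = sum_k x[k]*h[n-k]. Output length = len(x) + len(h) - 1 = 2 + 2 - 1 = 3.
y[0] = 2*-2 = -4
y[1] = 0*-2 + 2*2 = 4
y[2] = 0*2 = 0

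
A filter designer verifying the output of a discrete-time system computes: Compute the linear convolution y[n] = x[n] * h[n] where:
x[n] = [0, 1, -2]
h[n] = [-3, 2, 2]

y[n] = sum_k x[k]*h[n-k]. Output length = len(x) + len(h) - 1 = 3 + 3 - 1 = 5.
y[0] = 0*-3 = 0
y[1] = 1*-3 + 0*2 = -3
y[2] = -2*-3 + 1*2 + 0*2 = 8
y[3] = -2*2 + 1*2 = -2
y[4] = -2*2 = -4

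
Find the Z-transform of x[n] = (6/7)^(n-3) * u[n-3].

Time-shifting property: if X(z) = Z{x[n]}, then Z{x[n-d]} = z^(-d) * X(z)
X(z) = z/(z - 6/7) for x[n] = (6/7)^n * u[n]
Z{x[n-3]} = z^(-3) * z/(z - 6/7) = z^(-2)/(z - 6/7)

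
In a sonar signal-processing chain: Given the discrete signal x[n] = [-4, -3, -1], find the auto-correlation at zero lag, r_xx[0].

The auto-correlation at zero lag r_xx[0] equals the signal energy.
r_xx[0] = sum of x[n]^2 = (-4)^2 + (-3)^2 + (-1)^2
= 16 + 9 + 1 = 26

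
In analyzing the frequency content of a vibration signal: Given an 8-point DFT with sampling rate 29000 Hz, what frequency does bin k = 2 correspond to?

The frequency of DFT bin k is: f_k = k * f_s / N
f_2 = 2 * 29000 / 8 = 7250 Hz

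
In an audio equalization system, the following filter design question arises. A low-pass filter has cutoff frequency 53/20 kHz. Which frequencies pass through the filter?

A low-pass filter passes all frequencies below the cutoff frequency 53/20 kHz and attenuates higher frequencies.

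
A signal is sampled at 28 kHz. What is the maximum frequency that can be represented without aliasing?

The maximum frequency that can be represented without aliasing
is the Nyquist frequency: f_max = f_s / 2 = 28 kHz / 2 = 14 kHz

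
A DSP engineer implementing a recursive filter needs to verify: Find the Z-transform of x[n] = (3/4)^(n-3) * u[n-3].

Time-shifting property: if X(z) = Z{x[n]}, then Z{x[n-d]} = z^(-d) * X(z)
X(z) = z/(z - 3/4) for x[n] = (3/4)^n * u[n]
Z{x[n-3]} = z^(-3) * z/(z - 3/4) = z^(-2)/(z - 3/4)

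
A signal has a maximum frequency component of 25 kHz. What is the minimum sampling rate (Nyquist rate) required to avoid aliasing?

By the Nyquist-Shannon sampling theorem,
the minimum sampling rate (Nyquist rate) must be at least 2 * f_max.
Nyquist rate = 2 * 25 kHz = 50 kHz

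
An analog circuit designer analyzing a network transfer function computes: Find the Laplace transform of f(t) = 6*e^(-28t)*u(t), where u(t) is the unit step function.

Standard Laplace transform pair:
e^(-at)*u(t) <-> 1/(s+a)
With a = 28: L{6*e^(-28t)*u(t)} = 6/(s+28), ROC: Re(s) > -28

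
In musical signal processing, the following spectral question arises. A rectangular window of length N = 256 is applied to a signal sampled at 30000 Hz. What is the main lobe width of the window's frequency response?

For a rectangular window of length N,
the main lobe width in frequency is 2*f_s/N.
= 2*30000/256 = 1875/8 Hz
This determines the minimum frequency separation for resolving two sinusoids.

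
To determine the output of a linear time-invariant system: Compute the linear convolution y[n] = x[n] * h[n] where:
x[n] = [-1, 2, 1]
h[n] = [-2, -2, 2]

y[n] = sum_k x[k]*h[n-k]. Output length = len(x) + len(h) - 1 = 3 + 3 - 1 = 5.
y[0] = -1*-2 = 2
y[1] = 2*-2 + -1*-2 = -2
y[2] = 1*-2 + 2*-2 + -1*2 = -8
y[3] = 1*-2 + 2*2 = 2
y[4] = 1*2 = 2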